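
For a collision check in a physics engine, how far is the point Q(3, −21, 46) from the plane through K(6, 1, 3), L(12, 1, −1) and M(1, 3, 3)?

13√38/38

KL = (6, 0, −4) and KM = (−5, 2, 0), so a normal is n = KL × KM = (8, 20, 12).
Then n·(3, −21, 46) − 104 = 52.
|n| = √(64 + 400 + 144) = 4√38, so the distance is |52|/(4√38) = 13√38/38.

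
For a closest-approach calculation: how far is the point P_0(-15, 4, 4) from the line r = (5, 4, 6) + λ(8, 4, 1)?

Direction vector d = (8, 4, 1).
AP = (-20, 0, -2), and AP × d = (8, 4, -80).
|AP × d|² = 6480 and |d|² = 81, so the distance is √(6480/81) = √80 = 4√5.

4√5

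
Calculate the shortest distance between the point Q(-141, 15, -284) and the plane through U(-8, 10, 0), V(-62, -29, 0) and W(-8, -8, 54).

UV = (-54, -39, 0) and UW = (0, -18, 54), so a normal is n = UV × UW = (-2106, 2916, 972).
d = |(-2106)·(-141) + 2916·15 + 972·(-284) − 46008| / √(4435236 + 8503056 + 944784) = |18630| / 3726 = 5.

5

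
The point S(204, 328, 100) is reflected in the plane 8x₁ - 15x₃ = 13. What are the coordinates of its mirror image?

(3356/17, 328, 1910/17)

With n = (8, 0, -15), the signed offset is (n·S − 13)/|n|² = 119/289 = 7/17.
S' = S − 2t·n = (204, 328, 100) − (14/17)·(8, 0, -15) = (3356/17, 328, 1910/17).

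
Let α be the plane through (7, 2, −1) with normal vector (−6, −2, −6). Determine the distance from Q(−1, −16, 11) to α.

The plane has equation n·(r − (7, 2, −1)) = 0, i.e. n·r = -40.
Then n·(−1, −16, 11) − (−40) = 12.
|n| = √(36 + 4 + 36) = 2√19, so the distance is |12|/(2√19) = 6√19/19.

6/√19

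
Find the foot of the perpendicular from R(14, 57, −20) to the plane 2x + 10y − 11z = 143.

(8, 27, 13)

The perpendicular from R has direction n = (2, 10, −11): r = (14, 57, −20) + λ(2, 10, −11).
Substitute into the plane: n·(R + λn) = 143 gives 818 + 225λ = 143, so λ = -3.
Foot = (14, 57, −20) + (-3)·(2, 10, −11) = (8, 27, 13).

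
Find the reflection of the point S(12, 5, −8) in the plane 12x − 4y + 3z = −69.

(-12, 13, -14)

With n = (12, −4, 3), the signed offset is (n·S − (-69))/|n|² = 169/169 = 1.
S' = S − 2t·n = (12, 5, −8) − 2·(12, −4, 3) = (−12, 13, −14).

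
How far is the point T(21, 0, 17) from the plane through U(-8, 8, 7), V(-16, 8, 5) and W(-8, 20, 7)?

UV = (-8, 0, -2) and UW = (0, 12, 0), so a normal is n = UV × UW = (24, 0, -96).
Then n·(21, 0, 17) - (-864) = -264.
|n| = √(576 + 0 + 9216) = 24√17, so the distance is |-264|/(24√17) = 11/√17.

11/√17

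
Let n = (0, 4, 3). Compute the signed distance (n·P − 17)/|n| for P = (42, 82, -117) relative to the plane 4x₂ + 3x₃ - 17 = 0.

-8

n·P − 17 = -40.
|n| = 5, so the signed distance is -40/5 = -8.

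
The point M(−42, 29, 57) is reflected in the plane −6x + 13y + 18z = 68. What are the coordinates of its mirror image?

n = (−6, 13, 18), |n|² = 529, n·M − 68 = 1587, so t = 1587/529 = 3.
Foot F = M − 3·n = (−24, −10, 3); the reflection is 2F − M = (−6, −49, −51).

(-6, -49, -51)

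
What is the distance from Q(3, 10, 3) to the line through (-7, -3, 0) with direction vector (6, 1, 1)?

3√14

Direction vector d = (6, 1, 1).
AP = (10, 13, 3); AP·d = 76, |AP|² = 278, |d|² = 38.
distance² = |AP|² − (AP·d)²/|d|² = 278 − 5776/38 = 126, so the distance is 3√14.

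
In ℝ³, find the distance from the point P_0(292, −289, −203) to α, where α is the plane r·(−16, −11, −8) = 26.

Normal vector n = (−16, −11, −8), and n·(292, −289, −203) − 26 = 105.
|n| = √(256 + 121 + 64) = 21, so the distance is |105|/21 = 5.

5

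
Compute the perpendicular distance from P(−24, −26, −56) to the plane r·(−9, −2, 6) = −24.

4

n = (−9, −2, 6); n·P − (-24) = -44; |n| = 11; distance = 44/11 = 4.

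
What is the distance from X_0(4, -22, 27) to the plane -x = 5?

Normal vector n = (-1, 0, 0), and n·(4, -22, 27) - 5 = -9.
|n| = √(1 + 0 + 0) = 1, so the distance is |-9|/1 = 9.

9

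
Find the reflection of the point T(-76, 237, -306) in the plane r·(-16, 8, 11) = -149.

n = (-16, 8, 11), |n|² = 441, n·T − (-149) = -105, so t = -105/441 = -5/21.
Foot F = T − (-5/21)·n = (-1676/21, 5017/21, -6371/21); the reflection is 2F − T = (-1756/21, 5057/21, -6316/21).

(-1756/21, 5057/21, -6316/21)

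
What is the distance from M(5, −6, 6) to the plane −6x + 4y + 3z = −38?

Normal vector n = (−6, 4, 3), and n·(5, −6, 6) − (−38) = 2.
|n| = √(36 + 16 + 9) = √61, so the distance is |2|/√61 = 2/√61.

2/√61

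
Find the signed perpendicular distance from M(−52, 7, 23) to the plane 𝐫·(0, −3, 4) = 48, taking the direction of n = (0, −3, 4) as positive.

n·M − 48 = 23.
|n| = 5, so the signed distance is 23/5.

23/5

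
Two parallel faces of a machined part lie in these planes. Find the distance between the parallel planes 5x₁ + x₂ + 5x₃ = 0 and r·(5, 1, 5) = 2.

Both planes have normal n = (5, 1, 5), |n| = √51. Any point on the first plane is at distance |2 − 0|/|n| = 2/√51 = 2√51/51 from the second.

2√51/51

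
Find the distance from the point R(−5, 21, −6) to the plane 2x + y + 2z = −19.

d = |2·(-5) + 1·21 + 2·(-6) − (-19)| / √(4 + 1 + 4) = |18| / 3 = 6.

6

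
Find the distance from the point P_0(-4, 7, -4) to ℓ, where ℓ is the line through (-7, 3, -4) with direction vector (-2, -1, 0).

Direction vector d = (-2, -1, 0).
AP = (3, 4, 0), and AP × d = (0, 0, 5).
|AP × d|² = 25 and |d|² = 5, so the distance is √(25/5) = √5.

√5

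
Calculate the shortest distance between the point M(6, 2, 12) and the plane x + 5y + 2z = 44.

4/√30

Normal vector n = (1, 5, 2), and n·(6, 2, 12) − 44 = −4.
|n| = √(1 + 25 + 4) = √30, so the distance is |-4|/√30 = 4/√30.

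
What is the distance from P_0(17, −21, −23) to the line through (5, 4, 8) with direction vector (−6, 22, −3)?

√1201

Direction vector d = (−6, 22, −3).
AP = (12, −25, −31), and AP × d = (757, 222, 114).
|AP × d|² = 635329 and |d|² = 529, so the distance is √(635329/529) = √1201.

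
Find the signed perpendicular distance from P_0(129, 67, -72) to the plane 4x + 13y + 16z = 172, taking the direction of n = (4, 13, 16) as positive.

n·P_0 − 172 = 63.
|n| = 21, so the signed distance is 63/21 = 3.

3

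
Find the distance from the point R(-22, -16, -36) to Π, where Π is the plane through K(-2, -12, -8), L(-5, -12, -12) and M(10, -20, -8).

20√61/61

KL = (-3, 0, -4) and KM = (12, -8, 0), so a normal is n = KL × KM = (-32, -48, 24).
Then n·(-22, -16, -36) - 448 = 160.
|n| = √(1024 + 2304 + 576) = 8√61, so the distance is |160|/(8√61) = 20√61/61.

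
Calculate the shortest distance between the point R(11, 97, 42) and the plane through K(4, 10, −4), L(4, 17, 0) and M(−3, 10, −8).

KL = (0, 7, 4) and KM = (−7, 0, −4), so a normal is n = KL × KM = (−28, −28, 49).
Then n·(11, 97, 42) − (−588) = −378.
|n| = √(784 + 784 + 2401) = 63, so the distance is |-378|/63 = 6.

6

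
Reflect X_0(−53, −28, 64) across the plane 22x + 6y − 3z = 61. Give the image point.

n = (22, 6, −3), |n|² = 529, n·X_0 − 61 = -1587, so t = -1587/529 = -3.
Foot F = X_0 − (-3)·n = (13, −10, 55); the reflection is 2F − X_0 = (79, 8, 46).

(79, 8, 46)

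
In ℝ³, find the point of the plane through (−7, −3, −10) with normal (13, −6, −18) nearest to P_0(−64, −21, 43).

(-25, -39, -11)

The perpendicular from P_0 has direction n = (13, −6, −18): r = (−64, −21, 43) + μ(13, −6, −18).
Substitute into the plane: n·(P_0 + μn) = 107 gives -1480 + 529μ = 107, so μ = 3.
Foot = (−64, −21, 43) + 3·(13, −6, −18) = (−25, −39, −11).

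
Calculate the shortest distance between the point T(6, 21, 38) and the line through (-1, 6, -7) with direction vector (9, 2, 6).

11√10

Direction vector d = (9, 2, 6).
AP = (7, 15, 45), and AP × d = (0, 363, -121).
|AP × d|² = 146410 and |d|² = 121, so the distance is √(146410/121) = √1210 = 11√10.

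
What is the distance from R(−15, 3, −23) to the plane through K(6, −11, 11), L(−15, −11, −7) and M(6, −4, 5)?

KL = (−21, 0, −18) and KM = (0, 7, −6), so a normal is n = KL × KM = (126, −126, −147).
Then n·(−15, 3, −23) − 525 = 588.
|n| = √(15876 + 15876 + 21609) = 231, so the distance is |588|/231 = 28/11.

28/11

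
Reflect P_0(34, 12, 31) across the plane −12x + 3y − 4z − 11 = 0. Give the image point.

(-38, 30, 7)

n = (−12, 3, −4), |n|² = 169, n·P_0 − 11 = -507, so t = -507/169 = -3.
Foot F = P_0 − (-3)·n = (−2, 21, 19); the reflection is 2F − P_0 = (−38, 30, 7).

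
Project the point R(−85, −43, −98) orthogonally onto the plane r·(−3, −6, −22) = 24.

(-70, -13, 12)

The perpendicular from R has direction n = (−3, −6, −22): r = (−85, −43, −98) + μ(−3, −6, −22).
Substitute into the plane: n·(R + μn) = 24 gives 2669 + 529μ = 24, so μ = -5.
Foot = (−85, −43, −98) + (-5)·(−3, −6, −22) = (−70, −13, 12).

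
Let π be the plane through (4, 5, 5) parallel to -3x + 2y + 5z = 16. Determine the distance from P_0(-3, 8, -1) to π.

3√38/38

Parallel planes share the normal n = (-3, 2, 5); since (4, 5, 5) lies on the plane, its equation is -3x + 2y + 5z = 23.
Then n·(-3, 8, -1) - 23 = -3.
|n| = √(9 + 4 + 25) = √38, so the distance is |-3|/√38 = 3√38/38.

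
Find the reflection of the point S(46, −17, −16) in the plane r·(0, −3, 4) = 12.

With n = (0, −3, 4), the signed offset is (n·S − 12)/|n|² = -25/25 = -1.
S' = S − 2t·n = (46, −17, −16) − (-2)·(0, −3, 4) = (46, −23, −8).

(46, -23, -8)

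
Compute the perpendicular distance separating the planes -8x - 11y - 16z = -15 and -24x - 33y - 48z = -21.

8/21

Divide the second equation by 3 to match normals: -8x - 11y - 16z = -7.
With common normal n = (-8, -11, -16) (|n| = 21), the distance is |(-15) − (-7)|/|n| = 8/21.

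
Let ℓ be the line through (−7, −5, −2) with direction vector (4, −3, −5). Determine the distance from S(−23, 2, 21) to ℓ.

√34

Direction vector d = (4, −3, −5).
AP = (−16, 7, 23); AP·d = -200, |AP|² = 834, |d|² = 50.
distance² = |AP|² − (AP·d)²/|d|² = 834 − 40000/50 = 34, so the distance is √34.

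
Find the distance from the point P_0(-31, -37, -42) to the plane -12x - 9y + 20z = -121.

14/25

d = |(-12)·(-31) + (-9)·(-37) + 20·(-42) − (-121)| / √(144 + 81 + 400) = |-14| / 25 = 14/25.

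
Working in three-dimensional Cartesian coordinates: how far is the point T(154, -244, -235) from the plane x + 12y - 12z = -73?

d = |1·154 + 12·(-244) + (-12)·(-235) − (-73)| / √(1 + 144 + 144) = |119| / 17 = 7.

7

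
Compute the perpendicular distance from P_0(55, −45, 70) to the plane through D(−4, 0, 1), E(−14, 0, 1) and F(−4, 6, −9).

DE = (−10, 0, 0) and DF = (0, 6, −10), so a normal is n = DE × DF = (0, −100, −60).
n = (0, −100, −60); n·P − (-60) = 360; |n| = 20√34; distance = 360/(20√34) = 18/√34.

9√34/17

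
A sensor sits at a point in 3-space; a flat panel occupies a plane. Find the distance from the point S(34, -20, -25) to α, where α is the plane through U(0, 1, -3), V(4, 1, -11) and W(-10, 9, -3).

13√5/15

UV = (4, 0, -8) and UW = (-10, 8, 0), so a normal is n = UV × UW = (64, 80, 32).
Then n·(34, -20, -25) - (-16) = -208.
|n| = √(4096 + 6400 + 1024) = 48√5, so the distance is |-208|/(48√5) = 13/(3√5).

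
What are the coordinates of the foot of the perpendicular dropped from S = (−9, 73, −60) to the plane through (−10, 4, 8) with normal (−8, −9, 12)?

(-49, 28, 0)

The perpendicular from S has direction n = (−8, −9, 12): r = (−9, 73, −60) + t(−8, −9, 12).
Substitute into the plane: n·(S + tn) = 140 gives -1305 + 289t = 140, so t = 5.
Foot = (−9, 73, −60) + 5·(−8, −9, 12) = (−49, 28, 0).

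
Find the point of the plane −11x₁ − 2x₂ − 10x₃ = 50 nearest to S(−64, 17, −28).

(-20, 25, 12)

n = (−11, −2, −10), |n|² = 225, and n·S − 50 = 900.
t = 900/225 = 4, so the foot is S − t·n = (−64, 17, −28) − 4·(−11, −2, −10) = (−20, 25, 12).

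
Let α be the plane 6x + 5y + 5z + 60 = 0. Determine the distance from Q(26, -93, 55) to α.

13√86/43

n = (6, 5, 5); n·P − (-60) = 26; |n| = √86; distance = 26/√86.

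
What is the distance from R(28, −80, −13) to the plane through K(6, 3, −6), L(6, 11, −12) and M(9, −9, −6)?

1

KL = (0, 8, −6) and KM = (3, −12, 0), so a normal is n = KL × KM = (−72, −18, −24).
d = |(-72)·28 + (-18)·(-80) + (-24)·(-13) − (-342)| / √(5184 + 324 + 576) = |78| / 78 = 1.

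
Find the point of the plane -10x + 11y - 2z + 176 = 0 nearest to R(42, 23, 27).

n = (-10, 11, -2), |n|² = 225, and n·R − (-176) = -45.
t = -45/225 = -1/5, so the foot is R − t·n = (42, 23, 27) − (-1/5)·(-10, 11, -2) = (40, 126/5, 133/5).

(40, 126/5, 133/5)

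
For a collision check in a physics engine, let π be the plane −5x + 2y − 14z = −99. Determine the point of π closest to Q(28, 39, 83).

n = (−5, 2, −14), |n|² = 225, and n·Q − (-99) = -1125.
t = -1125/225 = -5, so the foot is Q − t·n = (28, 39, 83) − (-5)·(−5, 2, −14) = (3, 49, 13).

(3, 49, 13)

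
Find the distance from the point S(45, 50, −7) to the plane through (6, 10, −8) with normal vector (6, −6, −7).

13/11

The plane has equation n·(r − (6, 10, −8)) = 0, i.e. n·r = 32.
n = (6, −6, −7); n·P − 32 = -13; |n| = 11; distance = 13/11.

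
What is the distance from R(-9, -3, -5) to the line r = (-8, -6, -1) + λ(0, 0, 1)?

Direction vector d = (0, 0, 1).
AP = (-1, 3, -4), and AP × d = (3, 1, 0).
|AP × d|² = 10 and |d|² = 1, so the distance is √10.

√10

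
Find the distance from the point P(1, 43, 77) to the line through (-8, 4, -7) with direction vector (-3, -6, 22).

Direction vector d = (-3, -6, 22).
AP = (9, 39, 84); AP·d = 1587, |AP|² = 8658, |d|² = 529.
distance² = |AP|² − (AP·d)²/|d|² = 8658 − 2518569/529 = 3897, so the distance is 3√433.

3√433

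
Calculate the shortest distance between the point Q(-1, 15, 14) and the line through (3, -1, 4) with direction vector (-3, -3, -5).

Direction vector d = (-3, -3, -5).
AP = (-4, 16, 10), and AP × d = (-50, -50, 60).
|AP × d|² = 8600 and |d|² = 43, so the distance is √(8600/43) = √200 = 10√2.

10√2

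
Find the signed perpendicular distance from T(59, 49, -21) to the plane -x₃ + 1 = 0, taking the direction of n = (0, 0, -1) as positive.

22

n·T − (-1) = 22.
|n| = 1, so the signed distance is 22/1 = 22.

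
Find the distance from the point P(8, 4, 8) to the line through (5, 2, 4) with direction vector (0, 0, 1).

Direction vector d = (0, 0, 1).
AP = (3, 2, 4); AP·d = 4, |AP|² = 29, |d|² = 1.
distance² = |AP|² − (AP·d)²/|d|² = 29 − 16/1 = 13, so the distance is √13.

√13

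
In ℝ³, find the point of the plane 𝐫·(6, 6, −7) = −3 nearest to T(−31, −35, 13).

(-7, -11, -15)

The perpendicular from T has direction n = (6, 6, −7): r = (−31, −35, 13) + μ(6, 6, −7).
Substitute into the plane: n·(T + μn) = -3 gives -487 + 121μ = -3, so μ = 4.
Foot = (−31, −35, 13) + 4·(6, 6, −7) = (−7, −11, −15).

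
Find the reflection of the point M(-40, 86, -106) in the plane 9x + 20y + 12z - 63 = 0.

(-1018/25, 422/5, -2674/25)

With n = (9, 20, 12), the signed offset is (n·M − 63)/|n|² = 25/625 = 1/25.
M' = M − 2t·n = (-40, 86, -106) − (2/25)·(9, 20, 12) = (-1018/25, 422/5, -2674/25).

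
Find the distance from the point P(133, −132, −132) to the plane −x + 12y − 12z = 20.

Normal vector n = (−1, 12, −12), and n·(133, −132, −132) − 20 = −153.
|n| = √(1 + 144 + 144) = 17, so the distance is |-153|/17 = 9.

9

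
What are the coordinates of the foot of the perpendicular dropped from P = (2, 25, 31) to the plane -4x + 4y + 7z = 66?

(14, 13, 10)

The perpendicular from P has direction n = (-4, 4, 7): r = (2, 25, 31) + μ(-4, 4, 7).
Substitute into the plane: n·(P + μn) = 66 gives 309 + 81μ = 66, so μ = -3.
Foot = (2, 25, 31) + (-3)·(-4, 4, 7) = (14, 13, 10).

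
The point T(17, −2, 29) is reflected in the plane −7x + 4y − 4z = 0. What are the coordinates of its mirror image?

n = (−7, 4, −4), |n|² = 81, n·T − 0 = -243, so t = -243/81 = -3.
Foot F = T − (-3)·n = (−4, 10, 17); the reflection is 2F − T = (−25, 22, 5).

(-25, 22, 5)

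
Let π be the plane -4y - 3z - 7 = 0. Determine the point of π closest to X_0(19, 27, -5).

The perpendicular from X_0 has direction n = (0, -4, -3): r = (19, 27, -5) + t(0, -4, -3).
Substitute into the plane: n·(X_0 + tn) = 7 gives -93 + 25t = 7, so t = 4.
Foot = (19, 27, -5) + 4·(0, -4, -3) = (19, 11, -17).

(19, 11, -17)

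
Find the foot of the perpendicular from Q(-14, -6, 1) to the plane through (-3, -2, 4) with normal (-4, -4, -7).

n = (-4, -4, -7), |n|² = 81, and n·Q − (-8) = 81.
t = 81/81 = 1, so the foot is Q − t·n = (-14, -6, 1) − 1·(-4, -4, -7) = (-10, -2, 8).

(-10, -2, 8)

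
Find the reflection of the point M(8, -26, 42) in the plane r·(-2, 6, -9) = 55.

(-12, 34, -48)

With n = (-2, 6, -9), the signed offset is (n·M − 55)/|n|² = -605/121 = -5.
M' = M − 2t·n = (8, -26, 42) − (-10)·(-2, 6, -9) = (-12, 34, -48).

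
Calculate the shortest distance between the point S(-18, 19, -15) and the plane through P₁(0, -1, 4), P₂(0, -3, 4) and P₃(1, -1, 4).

19

P₁P₂ = (0, -2, 0) and P₁P₃ = (1, 0, 0), so a normal is n = P₁P₂ × P₁P₃ = (0, 0, 2).
d = |2·(-15) − 8| / √(0 + 0 + 4) = |-38| / 2 = 19.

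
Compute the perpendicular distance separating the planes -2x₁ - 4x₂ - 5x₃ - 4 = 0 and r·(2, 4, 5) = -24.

Divide the second equation by -1 to match normals: -2x₁ - 4x₂ - 5x₃ = 24.
Both planes have normal n = (-2, -4, -5), |n| = 3√5. Any point on the first plane is at distance |24 − 4|/|n| = 20/(3√5) = 4√5/3 from the second.

4√5/3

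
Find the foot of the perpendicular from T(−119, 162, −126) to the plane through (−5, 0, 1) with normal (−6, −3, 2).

(-881/7, 1110/7, -866/7)

n = (−6, −3, 2), |n|² = 49, and n·T − 32 = -56.
t = -56/49 = -8/7, so the foot is T − t·n = (−119, 162, −126) − (-8/7)·(−6, −3, 2) = (−881/7, 1110/7, −866/7).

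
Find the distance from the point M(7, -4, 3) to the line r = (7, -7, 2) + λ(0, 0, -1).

Direction vector d = (0, 0, -1).
AP = (0, 3, 1), and AP × d = (-3, 0, 0).
|AP × d|² = 9 and |d|² = 1, so the distance is √9 = 3.

3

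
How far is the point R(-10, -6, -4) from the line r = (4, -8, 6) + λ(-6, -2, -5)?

Direction vector d = (-6, -2, -5).
AP = (-14, 2, -10); AP·d = 130, |AP|² = 300, |d|² = 65.
distance² = |AP|² − (AP·d)²/|d|² = 300 − 16900/65 = 40, so the distance is 2√10.

2√10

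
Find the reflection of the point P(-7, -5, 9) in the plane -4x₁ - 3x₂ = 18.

(1, 1, 9)

n = (-4, -3, 0), |n|² = 25, n·P − 18 = 25, so t = 25/25 = 1.
Foot F = P − 1·n = (-3, -2, 9); the reflection is 2F − P = (1, 1, 9).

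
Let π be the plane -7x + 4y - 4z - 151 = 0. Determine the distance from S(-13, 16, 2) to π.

Normal vector n = (-7, 4, -4), and n·(-13, 16, 2) - 151 = -4.
|n| = √(49 + 16 + 16) = 9, so the distance is |-4|/9 = 4/9.

4/9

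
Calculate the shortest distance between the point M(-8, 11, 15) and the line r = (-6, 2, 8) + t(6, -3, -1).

2√22

Direction vector d = (6, -3, -1).
AP = (-2, 9, 7), and AP × d = (12, 40, -48).
|AP × d|² = 4048 and |d|² = 46, so the distance is √(4048/46) = √88 = 2√22.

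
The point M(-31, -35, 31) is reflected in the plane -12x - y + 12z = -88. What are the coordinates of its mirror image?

n = (-12, -1, 12), |n|² = 289, n·M − (-88) = 867, so t = 867/289 = 3.
Foot F = M − 3·n = (5, -32, -5); the reflection is 2F − M = (41, -29, -41).

(41, -29, -41)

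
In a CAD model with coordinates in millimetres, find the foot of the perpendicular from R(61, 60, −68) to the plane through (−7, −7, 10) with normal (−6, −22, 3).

(37, -28, -56)

The perpendicular from R has direction n = (−6, −22, 3): r = (61, 60, −68) + μ(−6, −22, 3).
Substitute into the plane: n·(R + μn) = 226 gives -1890 + 529μ = 226, so μ = 4.
Foot = (61, 60, −68) + 4·(−6, −22, 3) = (37, −28, −56).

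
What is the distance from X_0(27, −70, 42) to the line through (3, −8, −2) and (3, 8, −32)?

A direction vector is d = (0, 16, −30).
AP = (24, −62, 44); AP·d = -2312, |AP|² = 6356, |d|² = 1156.
distance² = |AP|² − (AP·d)²/|d|² = 6356 − 5345344/1156 = 1732, so the distance is 2√433.

2√433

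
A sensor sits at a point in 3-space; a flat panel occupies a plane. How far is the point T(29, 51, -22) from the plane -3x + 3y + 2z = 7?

Normal vector n = (-3, 3, 2), and n·(29, 51, -22) - 7 = 15.
|n| = √(9 + 9 + 4) = √22, so the distance is |15|/√22 = 15/√22.

15/√22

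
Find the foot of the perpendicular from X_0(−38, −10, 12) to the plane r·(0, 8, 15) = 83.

The perpendicular from X_0 has direction n = (0, 8, 15): r = (−38, −10, 12) + t(0, 8, 15).
Substitute into the plane: n·(X_0 + tn) = 83 gives 100 + 289t = 83, so t = -1/17.
Foot = (−38, −10, 12) + (-1/17)·(0, 8, 15) = (−38, −178/17, 189/17).

(-38, -178/17, 189/17)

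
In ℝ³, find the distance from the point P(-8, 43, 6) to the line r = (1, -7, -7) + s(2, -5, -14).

Direction vector d = (2, -5, -14).
AP = (-9, 50, 13); AP·d = -450, |AP|² = 2750, |d|² = 225.
distance² = |AP|² − (AP·d)²/|d|² = 2750 − 202500/225 = 1850, so the distance is 5√74.

5√74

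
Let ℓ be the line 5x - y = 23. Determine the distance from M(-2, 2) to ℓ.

35/√26

The normal to the line is n = (5, -1) with |n| = √26.
|n·M − 23| = |-12 − 23| = 35, so the distance is 35/√26.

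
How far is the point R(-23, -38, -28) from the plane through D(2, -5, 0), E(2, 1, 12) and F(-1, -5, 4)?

14√61/61

DE = (0, 6, 12) and DF = (-3, 0, 4), so a normal is n = DE × DF = (24, -36, 18).
Then n·(-23, -38, -28) - 228 = 84.
|n| = √(576 + 1296 + 324) = 6√61, so the distance is |84|/(6√61) = 14/√61.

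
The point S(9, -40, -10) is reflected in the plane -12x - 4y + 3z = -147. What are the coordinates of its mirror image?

With n = (-12, -4, 3), the signed offset is (n·S − (-147))/|n|² = 169/169 = 1.
S' = S − 2t·n = (9, -40, -10) − 2·(-12, -4, 3) = (33, -32, -16).

(33, -32, -16)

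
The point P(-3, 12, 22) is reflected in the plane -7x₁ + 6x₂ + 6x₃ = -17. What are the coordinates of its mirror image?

n = (-7, 6, 6), |n|² = 121, n·P − (-17) = 242, so t = 242/121 = 2.
Foot F = P − 2·n = (11, 0, 10); the reflection is 2F − P = (25, -12, -2).

(25, -12, -2)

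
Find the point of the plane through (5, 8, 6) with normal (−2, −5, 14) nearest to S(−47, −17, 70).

n = (−2, −5, 14), |n|² = 225, and n·S − 34 = 1125.
t = 1125/225 = 5, so the foot is S − t·n = (−47, −17, 70) − 5·(−2, −5, 14) = (−37, 8, 0).

(-37, 8, 0)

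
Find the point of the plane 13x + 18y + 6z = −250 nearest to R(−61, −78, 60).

(-22, -24, 78)

The perpendicular from R has direction n = (13, 18, 6): r = (−61, −78, 60) + λ(13, 18, 6).
Substitute into the plane: n·(R + λn) = -250 gives -1837 + 529λ = -250, so λ = 3.
Foot = (−61, −78, 60) + 3·(13, 18, 6) = (−22, −24, 78).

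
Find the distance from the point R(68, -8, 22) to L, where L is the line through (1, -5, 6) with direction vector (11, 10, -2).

√2729

Direction vector d = (11, 10, -2).
AP = (67, -3, 16); AP·d = 675, |AP|² = 4754, |d|² = 225.
distance² = |AP|² − (AP·d)²/|d|² = 4754 − 455625/225 = 2729, so the distance is √2729.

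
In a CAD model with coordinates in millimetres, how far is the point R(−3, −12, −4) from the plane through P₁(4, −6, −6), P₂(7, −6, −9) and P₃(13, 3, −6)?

P₁P₂ = (3, 0, −3) and P₁P₃ = (9, 9, 0), so a normal is n = P₁P₂ × P₁P₃ = (27, −27, 27).
d = |27·(-3) + (-27)·(-12) + 27·(-4) − 108| / √(729 + 729 + 729) = |27| / (27√3) = 1/√3.

1/√3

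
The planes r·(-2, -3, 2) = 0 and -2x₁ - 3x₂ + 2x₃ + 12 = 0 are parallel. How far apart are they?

With common normal n = (-2, -3, 2) (|n| = √17), the distance is |0 − (-12)|/|n| = 12/√17.

12/√17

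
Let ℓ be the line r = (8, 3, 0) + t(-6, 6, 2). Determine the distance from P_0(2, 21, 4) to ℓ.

Direction vector d = (-6, 6, 2).
AP = (-6, 18, 4), and AP × d = (12, -12, 72).
|AP × d|² = 5472 and |d|² = 76, so the distance is √(5472/76) = √72 = 6√2.

6√2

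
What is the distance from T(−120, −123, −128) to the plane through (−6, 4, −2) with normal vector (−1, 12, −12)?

The plane has equation n·(r − (−6, 4, −2)) = 0, i.e. n·r = 78.
Then n·(−120, −123, −128) − 78 = 102.
|n| = √(1 + 144 + 144) = 17, so the distance is |102|/17 = 6.

6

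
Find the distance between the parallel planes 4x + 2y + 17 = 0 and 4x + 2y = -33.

8/√5

With common normal n = (4, 2, 0) (|n| = 2√5), the distance is |(-17) − (-33)|/|n| = 16/(2√5) = 8/√5.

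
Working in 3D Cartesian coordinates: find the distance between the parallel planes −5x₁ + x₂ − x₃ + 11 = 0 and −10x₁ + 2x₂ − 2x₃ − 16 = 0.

19√3/9

Divide the second equation by 2 to match normals: −5x₁ + x₂ − x₃ = 8.
Both planes have normal n = (−5, 1, −1), |n| = 3√3. Any point on the first plane is at distance |8 − (-11)|/|n| = 19/(3√3) from the second.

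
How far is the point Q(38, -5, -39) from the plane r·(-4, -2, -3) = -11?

14√29/29

Normal vector n = (-4, -2, -3), and n·(38, -5, -39) - (-11) = -14.
|n| = √(16 + 4 + 9) = √29, so the distance is |-14|/√29 = 14/√29.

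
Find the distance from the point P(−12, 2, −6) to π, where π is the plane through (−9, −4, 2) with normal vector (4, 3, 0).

6/5

The plane has equation n·(r − (−9, −4, 2)) = 0, i.e. n·r = -48.
Then n·(−12, 2, −6) − (−48) = 6.
|n| = √(16 + 9 + 0) = 5, so the distance is |6|/5 = 6/5.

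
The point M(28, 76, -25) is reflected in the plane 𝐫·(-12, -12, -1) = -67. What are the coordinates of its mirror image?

With n = (-12, -12, -1), the signed offset is (n·M − (-67))/|n|² = -1156/289 = -4.
M' = M − 2t·n = (28, 76, -25) − (-8)·(-12, -12, -1) = (-68, -20, -33).

(-68, -20, -33)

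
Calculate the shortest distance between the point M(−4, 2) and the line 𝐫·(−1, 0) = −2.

The normal to the line is n = (−1, 0) with |n| = 1.
|n·M − (-2)| = |4 − (-2)| = 6, so the distance is 6/1 = 6.

6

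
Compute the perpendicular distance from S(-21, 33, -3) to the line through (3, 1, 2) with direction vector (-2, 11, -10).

5√29

Direction vector d = (-2, 11, -10).
AP = (-24, 32, -5); AP·d = 450, |AP|² = 1625, |d|² = 225.
distance² = |AP|² − (AP·d)²/|d|² = 1625 − 202500/225 = 725, so the distance is 5√29.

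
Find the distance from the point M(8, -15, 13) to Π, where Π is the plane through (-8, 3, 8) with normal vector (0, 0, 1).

5

The plane has equation n·(r − (-8, 3, 8)) = 0, i.e. n·r = 8.
n = (0, 0, 1); n·P − 8 = 5; |n| = 1; distance = 5/1 = 5.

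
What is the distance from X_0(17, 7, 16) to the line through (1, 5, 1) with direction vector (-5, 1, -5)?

√26

Direction vector d = (-5, 1, -5).
AP = (16, 2, 15), and AP × d = (-25, 5, 26).
|AP × d|² = 1326 and |d|² = 51, so the distance is √(1326/51) = √26.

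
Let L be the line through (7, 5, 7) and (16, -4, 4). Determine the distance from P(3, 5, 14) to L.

√46

A direction vector is d = (9, -9, -3).
AP = (-4, 0, 7); AP·d = -57, |AP|² = 65, |d|² = 171.
distance² = |AP|² − (AP·d)²/|d|² = 65 − 3249/171 = 46, so the distance is √46.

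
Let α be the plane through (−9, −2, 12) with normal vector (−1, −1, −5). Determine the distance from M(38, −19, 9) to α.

The plane has equation n·(r − (−9, −2, 12)) = 0, i.e. n·r = -49.
d = |(-1)·38 + (-1)·(-19) + (-5)·9 − (-49)| / √(1 + 1 + 25) = |-15| / (3√3) = 5√3/3.

5/√3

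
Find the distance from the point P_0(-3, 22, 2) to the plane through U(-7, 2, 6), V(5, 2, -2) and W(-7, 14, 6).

UV = (12, 0, -8) and UW = (0, 12, 0), so a normal is n = UV × UW = (96, 0, 144).
n = (96, 0, 144); n·P − 192 = -192; |n| = 48√13; distance = 192/(48√13) = 4√13/13.

4/√13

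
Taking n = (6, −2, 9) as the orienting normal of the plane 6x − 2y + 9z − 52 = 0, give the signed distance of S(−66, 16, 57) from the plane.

n·S − 52 = 33.
|n| = 11, so the signed distance is 33/11 = 3.

3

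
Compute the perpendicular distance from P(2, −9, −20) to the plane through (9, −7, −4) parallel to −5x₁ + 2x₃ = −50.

Parallel planes share the normal n = (−5, 0, 2); since (9, −7, −4) lies on the plane, its equation is −5x₁ + 2x₃ = -53.
n = (−5, 0, 2); n·P − (-53) = 3; |n| = √29; distance = 3/√29.

3/√29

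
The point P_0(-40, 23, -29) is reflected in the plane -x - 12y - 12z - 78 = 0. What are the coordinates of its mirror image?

(-676/17, 439/17, -445/17)

n = (-1, -12, -12), |n|² = 289, n·P_0 − 78 = 34, so t = 34/289 = 2/17.
Foot F = P_0 − (2/17)·n = (-678/17, 415/17, -469/17); the reflection is 2F − P_0 = (-676/17, 439/17, -445/17).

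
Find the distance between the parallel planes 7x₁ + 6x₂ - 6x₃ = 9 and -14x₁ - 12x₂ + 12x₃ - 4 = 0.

1

Divide the second equation by -2 to match normals: 7x₁ + 6x₂ - 6x₃ = -2.
Both planes have normal n = (7, 6, -6), |n| = 11. Any point on the first plane is at distance |(-2) − 9|/|n| = 11/11 = 1 from the second.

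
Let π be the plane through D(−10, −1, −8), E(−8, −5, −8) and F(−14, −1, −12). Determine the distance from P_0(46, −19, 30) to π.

DE = (2, −4, 0) and DF = (−4, 0, −4), so a normal is n = DE × DF = (16, 8, −16).
n = (16, 8, −16); n·P − (-40) = 144; |n| = 24; distance = 144/24 = 6.

6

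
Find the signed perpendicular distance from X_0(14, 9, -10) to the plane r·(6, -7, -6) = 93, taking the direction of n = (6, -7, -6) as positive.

n·X_0 − 93 = -12.
|n| = 11, so the signed distance is -12/11.

-12/11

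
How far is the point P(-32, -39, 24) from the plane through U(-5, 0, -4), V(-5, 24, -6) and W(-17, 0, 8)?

UV = (0, 24, -2) and UW = (-12, 0, 12), so a normal is n = UV × UW = (288, 24, 288).
n = (288, 24, 288); n·P − (-2592) = -648; |n| = 408; distance = 648/408 = 27/17.

27/17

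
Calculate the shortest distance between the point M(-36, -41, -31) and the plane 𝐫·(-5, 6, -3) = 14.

13√70/70

Normal vector n = (-5, 6, -3), and n·(-36, -41, -31) - 14 = 13.
|n| = √(25 + 36 + 9) = √70, so the distance is |13|/√70 = 13/√70.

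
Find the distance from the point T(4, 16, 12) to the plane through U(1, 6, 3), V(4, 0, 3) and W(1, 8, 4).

UV = (3, -6, 0) and UW = (0, 2, 1), so a normal is n = UV × UW = (-6, -3, 6).
d = |(-6)·4 + (-3)·16 + 6·12 − (-6)| / √(36 + 9 + 36) = |6| / 9 = 2/3.

2/3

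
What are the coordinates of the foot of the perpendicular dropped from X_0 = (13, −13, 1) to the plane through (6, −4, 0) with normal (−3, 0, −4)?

(10, -13, -3)

The perpendicular from X_0 has direction n = (−3, 0, −4): r = (13, −13, 1) + μ(−3, 0, −4).
Substitute into the plane: n·(X_0 + μn) = -18 gives -43 + 25μ = -18, so μ = 1.
Foot = (13, −13, 1) + 1·(−3, 0, −4) = (10, −13, −3).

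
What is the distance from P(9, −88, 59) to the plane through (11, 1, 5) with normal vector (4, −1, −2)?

The plane has equation n·(r − (11, 1, 5)) = 0, i.e. n·r = 33.
d = |4·9 + (-1)·(-88) + (-2)·59 − 33| / √(16 + 1 + 4) = |-27| / √21 = 9√21/7.

9√21/7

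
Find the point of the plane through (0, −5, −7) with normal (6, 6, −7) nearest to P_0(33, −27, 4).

n = (6, 6, −7), |n|² = 121, and n·P_0 − 19 = -11.
t = -11/121 = -1/11, so the foot is P_0 − t·n = (33, −27, 4) − (-1/11)·(6, 6, −7) = (369/11, −291/11, 37/11).

(369/11, -291/11, 37/11)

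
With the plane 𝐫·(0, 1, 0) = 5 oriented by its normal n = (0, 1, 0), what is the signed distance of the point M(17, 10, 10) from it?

n·M − 5 = 5.
|n| = 1, so the signed distance is 5/1 = 5.

5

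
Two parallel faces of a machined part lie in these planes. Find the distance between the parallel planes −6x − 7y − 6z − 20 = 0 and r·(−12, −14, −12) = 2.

Divide the second equation by 2 to match normals: −6x − 7y − 6z = 1.
Both planes have normal n = (−6, −7, −6), |n| = 11. Any point on the first plane is at distance |1 − 20|/|n| = 19/11 from the second.

19/11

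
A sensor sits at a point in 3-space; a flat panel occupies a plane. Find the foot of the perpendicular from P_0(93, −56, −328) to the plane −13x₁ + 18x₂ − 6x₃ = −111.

n = (−13, 18, −6), |n|² = 529, and n·P_0 − (-111) = -138.
t = -138/529 = -6/23, so the foot is P_0 − t·n = (93, −56, −328) − (-6/23)·(−13, 18, −6) = (2061/23, −1180/23, −7580/23).

(2061/23, -1180/23, -7580/23)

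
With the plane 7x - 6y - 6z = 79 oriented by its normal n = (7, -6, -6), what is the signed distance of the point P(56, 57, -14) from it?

5

n·P − 79 = 55.
|n| = 11, so the signed distance is 55/11 = 5.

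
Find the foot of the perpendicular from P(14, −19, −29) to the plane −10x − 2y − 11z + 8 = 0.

n = (−10, −2, −11), |n|² = 225, and n·P − (-8) = 225.
t = 225/225 = 1, so the foot is P − t·n = (14, −19, −29) − 1·(−10, −2, −11) = (24, −17, −18).

(24, -17, -18)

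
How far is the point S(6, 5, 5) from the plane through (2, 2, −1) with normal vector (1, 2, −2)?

2/3

The plane has equation n·(r − (2, 2, −1)) = 0, i.e. n·r = 8.
n = (1, 2, −2); n·P − 8 = -2; |n| = 3; distance = 2/3.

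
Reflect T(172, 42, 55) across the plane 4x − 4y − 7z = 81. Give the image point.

(500/3, 142/3, 193/3)

With n = (4, −4, −7), the signed offset is (n·T − 81)/|n|² = 54/81 = 2/3.
T' = T − 2t·n = (172, 42, 55) − (4/3)·(4, −4, −7) = (500/3, 142/3, 193/3).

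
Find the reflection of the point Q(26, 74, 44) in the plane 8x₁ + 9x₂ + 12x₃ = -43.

n = (8, 9, 12), |n|² = 289, n·Q − (-43) = 1445, so t = 1445/289 = 5.
Foot F = Q − 5·n = (-14, 29, -16); the reflection is 2F − Q = (-54, -16, -76).

(-54, -16, -76)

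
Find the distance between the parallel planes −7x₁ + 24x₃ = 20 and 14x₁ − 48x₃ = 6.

Divide the second equation by -2 to match normals: −7x₁ + 24x₃ = -3.
Both planes have normal n = (−7, 0, 24), |n| = 25. Any point on the first plane is at distance |(-3) − 20|/|n| = 23/25 from the second.

23/25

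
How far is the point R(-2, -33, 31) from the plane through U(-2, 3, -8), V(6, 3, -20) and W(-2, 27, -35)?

12/17

UV = (8, 0, -12) and UW = (0, 24, -27), so a normal is n = UV × UW = (288, 216, 192).
Then n·(-2, -33, 31) - (-1464) = -288.
|n| = √(82944 + 46656 + 36864) = 408, so the distance is |-288|/408 = 12/17.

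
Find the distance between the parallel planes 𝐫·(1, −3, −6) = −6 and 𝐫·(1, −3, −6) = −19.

With common normal n = (1, −3, −6) (|n| = √46), the distance is |(-6) − (-19)|/|n| = 13/√46.

13√46/46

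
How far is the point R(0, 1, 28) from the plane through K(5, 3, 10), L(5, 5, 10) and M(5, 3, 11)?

5

KL = (0, 2, 0) and KM = (0, 0, 1), so a normal is n = KL × KM = (2, 0, 0).
Then n·(0, 1, 28) − 10 = −10.
|n| = √(4 + 0 + 0) = 2, so the distance is |-10|/2 = 5.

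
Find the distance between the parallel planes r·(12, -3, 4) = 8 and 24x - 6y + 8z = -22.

19/13

Divide the second equation by 2 to match normals: 12x - 3y + 4z = -11.
Both planes have normal n = (12, -3, 4), |n| = 13. Any point on the first plane is at distance |(-11) − 8|/|n| = 19/13 from the second.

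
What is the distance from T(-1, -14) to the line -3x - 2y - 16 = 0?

d = |(-3)·(-1) + (-2)·(-14) − 16| / √(9 + 4) = |15|/√13 = 15/√13.

15/√13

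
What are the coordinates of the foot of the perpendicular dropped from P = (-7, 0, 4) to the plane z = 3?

(-7, 0, 3)

The perpendicular from P has direction n = (0, 0, 1): r = (-7, 0, 4) + λ(0, 0, 1).
Substitute into the plane: n·(P + λn) = 3 gives 4 + 1λ = 3, so λ = -1.
Foot = (-7, 0, 4) + (-1)·(0, 0, 1) = (-7, 0, 3).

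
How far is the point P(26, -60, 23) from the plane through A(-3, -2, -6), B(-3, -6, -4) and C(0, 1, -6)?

29√6/6

AB = (0, -4, 2) and AC = (3, 3, 0), so a normal is n = AB × AC = (-6, 6, 12).
d = |(-6)·26 + 6·(-60) + 12·23 − (-66)| / √(36 + 36 + 144) = |-174| / (6√6) = 29√6/6.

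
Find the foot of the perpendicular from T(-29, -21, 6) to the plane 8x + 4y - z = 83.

(11, -1, 1)

The perpendicular from T has direction n = (8, 4, -1): r = (-29, -21, 6) + λ(8, 4, -1).
Substitute into the plane: n·(T + λn) = 83 gives -322 + 81λ = 83, so λ = 5.
Foot = (-29, -21, 6) + 5·(8, 4, -1) = (11, -1, 1).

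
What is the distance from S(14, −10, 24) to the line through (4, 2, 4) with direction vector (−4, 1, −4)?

2√29

Direction vector d = (−4, 1, −4).
AP = (10, −12, 20); AP·d = -132, |AP|² = 644, |d|² = 33.
distance² = |AP|² − (AP·d)²/|d|² = 644 − 17424/33 = 116, so the distance is 2√29.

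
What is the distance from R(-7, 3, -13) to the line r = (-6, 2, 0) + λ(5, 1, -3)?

Direction vector d = (5, 1, -3).
AP = (-1, 1, -13), and AP × d = (10, -68, -6).
|AP × d|² = 4760 and |d|² = 35, so the distance is √(4760/35) = √136 = 2√34.

2√34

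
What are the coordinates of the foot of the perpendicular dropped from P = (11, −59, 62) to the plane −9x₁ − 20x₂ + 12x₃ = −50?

The perpendicular from P has direction n = (−9, −20, 12): r = (11, −59, 62) + μ(−9, −20, 12).
Substitute into the plane: n·(P + μn) = -50 gives 1825 + 625μ = -50, so μ = -3.
Foot = (11, −59, 62) + (-3)·(−9, −20, 12) = (38, 1, 26).

(38, 1, 26)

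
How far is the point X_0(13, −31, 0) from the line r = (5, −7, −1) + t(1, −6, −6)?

√349

Direction vector d = (1, −6, −6).
AP = (8, −24, 1); AP·d = 146, |AP|² = 641, |d|² = 73.
distance² = |AP|² − (AP·d)²/|d|² = 641 − 21316/73 = 349, so the distance is √349.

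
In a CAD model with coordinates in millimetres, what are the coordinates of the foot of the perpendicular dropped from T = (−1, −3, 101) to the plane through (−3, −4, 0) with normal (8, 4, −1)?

(7, 1, 100)

n = (8, 4, −1), |n|² = 81, and n·T − (-40) = -81.
t = -81/81 = -1, so the foot is T − t·n = (−1, −3, 101) − (-1)·(8, 4, −1) = (7, 1, 100).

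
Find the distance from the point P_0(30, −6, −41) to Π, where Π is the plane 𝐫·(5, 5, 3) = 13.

n = (5, 5, 3); n·P − 13 = -16; |n| = √59; distance = 16/√59.

16/√59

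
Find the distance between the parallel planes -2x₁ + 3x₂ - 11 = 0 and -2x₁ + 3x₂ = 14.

With common normal n = (-2, 3, 0) (|n| = √13), the distance is |11 − 14|/|n| = 3/√13 = 3√13/13.

3/√13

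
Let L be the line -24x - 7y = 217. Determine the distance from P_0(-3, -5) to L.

d = |(-24)·(-3) + (-7)·(-5) − 217| / √(576 + 49) = |-110|/25 = 22/5.

22/5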